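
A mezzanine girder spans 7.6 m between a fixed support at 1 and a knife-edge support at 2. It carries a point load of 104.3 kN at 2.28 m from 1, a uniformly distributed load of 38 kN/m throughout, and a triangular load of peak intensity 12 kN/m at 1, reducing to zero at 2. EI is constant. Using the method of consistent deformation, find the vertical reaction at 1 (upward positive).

Release the roller at 2. Primary structure: cantilever fixed at 1.
Deflection at 2 on the released cantilever, summing each load's contribution:
  point load 104.3 at a = 2.28: Pa²(3L − a)/(6EI) = 1854/EI
  UDL 38: wL⁴/(8EI) = 15847/EI
  triangular load, peak 12 at the fixed end: w₀L⁴/(30EI) = 1334/EI
  δ_0 = 19036/EI
Flexibility coefficient — unit upward force at 2: δ_{22} = L³/(3EI) = 146.3/EI.
The prop prevents deflection at 2: R_2 = δ_0/δ_{22} = 19036/146.3 = 130.1 kN.
Vertical equilibrium: R_1 = ΣP − R_2 = 438.7 − 130.1 = 308.6 kN.

R_1 = 308.6 kN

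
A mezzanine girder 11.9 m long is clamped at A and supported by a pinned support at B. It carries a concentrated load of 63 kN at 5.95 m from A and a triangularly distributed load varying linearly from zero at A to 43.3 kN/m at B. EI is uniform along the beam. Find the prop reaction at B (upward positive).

Release the roller at B. Primary structure: cantilever fixed at A.
Downward deflection at the released point B due to the loads:
  point load 63 at a = 5.95: Pa²(3L − a)/(6EI) = 11059/EI
  triangular load, peak 43.3 at the free end: 11w₀L⁴/(120EI) = 79595/EI
  δ_0 = 90654/EI
Flexibility coefficient — unit upward force at B: δ_{BB} = L³/(3EI) = 561.7/EI.
Compatibility at B: δ_0 − R_B·δ_{BB} = 0, so R_B = 90654/561.7 = 161.4 kN.

R_B = 161.4 kN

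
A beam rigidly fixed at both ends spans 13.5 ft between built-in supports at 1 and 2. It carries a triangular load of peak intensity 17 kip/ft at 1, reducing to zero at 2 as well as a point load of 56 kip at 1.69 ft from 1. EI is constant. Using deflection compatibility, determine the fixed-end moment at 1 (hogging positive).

M_1 = 227.3 kip·ft

Release both end moments; the primary structure is a simply-supported span 12 with redundants M_1 and M_2.
End rotations of the released simple span under the applied load (×1/EI):
  at 1: triangular load, peak 17: w₀L³/(45EI) = 929.5/EI
  at 2: triangular load, peak 17: 7w₀L³/(360EI) = 813.3/EI
  at 1: point load 56 at a = 1.69: Pab(L + b)/(6LEI) = 349.2/EI
  at 2: point load 56 at a = 1.69: Pab(L + a)/(6LEI) = 209.6/EI
  θ_10 = 1279/EI,  θ_20 = 1023/EI
Flexibility coefficients: a unit moment at one end gives L/(3EI) there and L/(6EI) at the far end, so f₁₁ = f₂₂ = 4.5/EI and f₁₂ = f₂₁ = 2.25/EI.
Compatibility — zero rotation at each built-in end:
  4.5 M_1 + 2.25 M_2 = 1279
  2.25 M_1 + 4.5 M_2 = 1023
Solving the pair gives M_1 = 227.3 kip·ft and M_2 = 113.6 kip·ft (hogging).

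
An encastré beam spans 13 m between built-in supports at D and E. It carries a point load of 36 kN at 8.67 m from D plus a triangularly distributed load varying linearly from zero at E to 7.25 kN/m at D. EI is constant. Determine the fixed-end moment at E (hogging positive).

Take the two fixed-end moments M_D, M_E as redundants; the released structure is the simple span DE.
Simple-span end rotations at D and E under the given loads:
  at D: point load 36 at a = 8.67: Pab(L + b)/(6LEI) = 300.3/EI
  at E: point load 36 at a = 8.67: Pab(L + a)/(6LEI) = 375.5/EI
  at D: triangular load, peak 7.25: w₀L³/(45EI) = 354/EI
  at E: triangular load, peak 7.25: 7w₀L³/(360EI) = 309.7/EI
  θ_D0 = 654.2/EI,  θ_E0 = 685.2/EI
Flexibility coefficients: a unit moment at one end gives L/(3EI) there and L/(6EI) at the far end, so f₁₁ = f₂₂ = 4.333/EI and f₁₂ = f₂₁ = 2.167/EI.
Compatibility — zero rotation at each built-in end:
  4.333 M_D + 2.167 M_E = 654.2
  2.167 M_D + 4.333 M_E = 685.2
Solving the pair gives M_D = 95.89 kN·m and M_E = 110.2 kN·m (hogging).

M_E = 110.2 kN·m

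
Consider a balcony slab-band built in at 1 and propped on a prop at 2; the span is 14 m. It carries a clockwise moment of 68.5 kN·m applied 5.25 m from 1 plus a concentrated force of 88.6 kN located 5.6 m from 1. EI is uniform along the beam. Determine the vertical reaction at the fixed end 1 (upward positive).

Remove the prop at 2; the released (primary) structure is a cantilever built in at 1.
Deflection at 2 on the released cantilever, summing each load's contribution:
  clockwise couple 68.5 at a = 5.25: M₀a(2L − a)/(2EI) = 4091/EI
  point load 88.6 at a = 5.6: Pa²(3L − a)/(6EI) = 16856/EI
  δ_0 = 20947/EI
Tip deflection under a unit load at 2: L³/(3EI) = 914.7/EI.
Compatibility at 2: δ_0 − R_2·δ_{22} = 0, so R_2 = 20947/914.7 = 22.9 kN.
Vertical equilibrium: R_1 = ΣP − R_2 = 88.6 − 22.9 = 65.7 kN.

R_1 = 65.7 kN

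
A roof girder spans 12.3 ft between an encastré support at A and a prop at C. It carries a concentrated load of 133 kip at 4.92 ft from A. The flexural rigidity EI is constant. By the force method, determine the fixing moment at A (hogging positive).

M_A = 314.1 kip·ft

Remove the prop at C; the released (primary) structure is a cantilever built in at A.
Deflection at C on the released cantilever, summing each load's contribution:
  point load 133 at a = 4.92: Pa²(3L − a)/(6EI) = 17160/EI
Tip deflection under a unit load at C: L³/(3EI) = 620.3/EI.
Compatibility at C: δ_0 − R_C·δ_{CC} = 0, so R_C = 17160/620.3 = 27.66 kip.
Moment equilibrium about A: M_A = Σ(load moments about A) − R_C·L = 654.4 − 27.66×12.3 = 314.1 kip·ft.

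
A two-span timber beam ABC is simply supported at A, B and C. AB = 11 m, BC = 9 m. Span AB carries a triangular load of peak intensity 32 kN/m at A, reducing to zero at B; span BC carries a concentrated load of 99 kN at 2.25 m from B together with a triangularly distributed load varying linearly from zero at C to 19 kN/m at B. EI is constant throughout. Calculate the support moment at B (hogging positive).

Insert a hinge at B; M_B is the redundant, and each span becomes simply supported.
End slopes at the hinge B, treating each span as simply supported:
  span AB: triangular load, peak 32: 7w₀L³/(360EI) = 828.2/EI
  span BC: point load 99 at a = 2.25: Pab(L + b)/(6LEI) = 438.5/EI
  span BC: triangular load, peak 19: w₀L³/(45EI) = 307.8/EI
  relative rotation θ_0 = (828.2 + 746.3)/EI = 1575/EI
A unit hogging moment at B produces rotation L₁/(3EI) + L₂/(3EI) = 6.667/EI.
Compatibility: M_B·(L₁+L₂)/(3EI) = θ_0, giving M_B = 236.2 kN·m (hogging).

M_B = 236.2 kN·m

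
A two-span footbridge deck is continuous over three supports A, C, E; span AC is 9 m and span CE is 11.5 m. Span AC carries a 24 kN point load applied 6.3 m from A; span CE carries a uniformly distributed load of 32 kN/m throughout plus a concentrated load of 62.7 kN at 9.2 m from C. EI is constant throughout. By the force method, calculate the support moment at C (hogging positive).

Release continuity at C by inserting a hinge; the redundant is the internal moment M_C. The primary structure is two simply-supported spans AC and CE.
Discontinuity in slope at C on the released structure — sum the simple-span end rotations:
  span AC: point load 24 at a = 6.3: Pab(L + a)/(6LEI) = 115.7/EI
  span CE: UDL 32: wL³/(24EI) = 2028/EI
  span CE: point load 62.7 at a = 9.2: Pab(L + b)/(6LEI) = 265.3/EI
  relative rotation θ_0 = (115.7 + 2293)/EI = 2409/EI
A unit hogging moment at C produces rotation L₁/(3EI) + L₂/(3EI) = 6.833/EI.
Compatibility: M_C·(L₁+L₂)/(3EI) = θ_0, giving M_C = 352.5 kN·m (hogging).

M_C = 352.5 kN·m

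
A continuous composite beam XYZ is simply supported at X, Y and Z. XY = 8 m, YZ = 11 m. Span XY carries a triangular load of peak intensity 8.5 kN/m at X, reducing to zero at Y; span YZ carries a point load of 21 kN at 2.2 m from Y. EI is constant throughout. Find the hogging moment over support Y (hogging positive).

M_Y = 32.62 kN·m

Release continuity at Y by inserting a hinge; the redundant is the internal moment M_Y. The primary structure is two simply-supported spans XY and YZ.
End slopes at the hinge Y, treating each span as simply supported:
  span XY: triangular load, peak 8.5: 7w₀L³/(360EI) = 84.62/EI
  span YZ: point load 21 at a = 2.2: Pab(L + b)/(6LEI) = 122/EI
  relative rotation θ_0 = (84.62 + 122)/EI = 206.6/EI
A unit hogging moment at Y produces rotation L₁/(3EI) + L₂/(3EI) = 6.333/EI.
Slope continuity at Y: θ_0 = M_Y·6.333/EI, so M_Y = 206.6/6.333 = 32.62 kN·m (hogging).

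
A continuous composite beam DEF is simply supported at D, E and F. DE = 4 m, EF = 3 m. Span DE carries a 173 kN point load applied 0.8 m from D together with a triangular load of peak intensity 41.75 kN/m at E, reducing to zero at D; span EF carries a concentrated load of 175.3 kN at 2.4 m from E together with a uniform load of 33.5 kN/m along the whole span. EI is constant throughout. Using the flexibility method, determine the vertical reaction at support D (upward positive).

R_D = 140.9 kN

Release continuity at E by inserting a hinge; the redundant is the internal moment M_E. The primary structure is two simply-supported spans DE and EF.
End slopes at the hinge E, treating each span as simply supported:
  span DE: point load 173 at a = 0.8: Pab(L + a)/(6LEI) = 88.58/EI
  span DE: triangular load, peak 41.75: w₀L³/(45EI) = 59.38/EI
  span EF: point load 175.3 at a = 2.4: Pab(L + b)/(6LEI) = 50.49/EI
  span EF: UDL 33.5: wL³/(24EI) = 37.69/EI
  relative rotation θ_0 = (148 + 88.17)/EI = 236.1/EI
A unit hogging moment at E produces rotation L₁/(3EI) + L₂/(3EI) = 2.333/EI.
Compatibility: M_E·(L₁+L₂)/(3EI) = θ_0, giving M_E = 101.2 kN·m (hogging).
Span DE, ΣM about D with M_E applied at E: R_E^{DE}·4 = 361.1 + 101.2, so R_E^{DE} = 115.6 kN and R_D = 256.5 − 115.6 = 140.9 kN.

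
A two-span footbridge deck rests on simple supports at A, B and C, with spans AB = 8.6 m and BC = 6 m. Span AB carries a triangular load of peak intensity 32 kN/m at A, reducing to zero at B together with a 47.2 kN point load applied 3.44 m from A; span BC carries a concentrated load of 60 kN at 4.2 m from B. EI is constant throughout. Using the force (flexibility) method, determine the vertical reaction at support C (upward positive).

R_C = 18.39 kN

Release continuity at B by inserting a hinge; the redundant is the internal moment M_B. The primary structure is two simply-supported spans AB and BC.
Discontinuity in slope at B on the released structure — sum the simple-span end rotations:
  span AB: triangular load, peak 32: 7w₀L³/(360EI) = 395.8/EI
  span AB: point load 47.2 at a = 3.44: Pab(L + a)/(6LEI) = 195.5/EI
  span BC: point load 60 at a = 4.2: Pab(L + b)/(6LEI) = 98.28/EI
  relative rotation θ_0 = (591.3 + 98.28)/EI = 689.5/EI
A unit hogging moment at B produces rotation L₁/(3EI) + L₂/(3EI) = 4.867/EI.
Slope continuity at B: θ_0 = M_B·4.867/EI, so M_B = 689.5/4.867 = 141.7 kN·m (hogging).
Span BC, ΣM about C: R_B^{BC}·6 = 108 + 141.7, so R_B^{BC} = 41.61 kN and R_C = 60 − 41.61 = 18.39 kN.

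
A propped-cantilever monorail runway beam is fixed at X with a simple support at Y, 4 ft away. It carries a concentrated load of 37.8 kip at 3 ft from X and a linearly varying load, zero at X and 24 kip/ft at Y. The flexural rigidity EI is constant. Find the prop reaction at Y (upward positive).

R_Y = 50.32 kip

Release the roller at Y. Primary structure: cantilever fixed at X.
Deflection at Y on the released cantilever, summing each load's contribution:
  point load 37.8 at a = 3: Pa²(3L − a)/(6EI) = 510.3/EI
  triangular load, peak 24 at the free end: 11w₀L⁴/(120EI) = 563.2/EI
  δ_0 = 1074/EI
Flexibility coefficient — unit upward force at Y: δ_{YY} = L³/(3EI) = 21.33/EI.
Compatibility at Y: δ_0 − R_Y·δ_{YY} = 0, so R_Y = 1074/21.33 = 50.32 kip.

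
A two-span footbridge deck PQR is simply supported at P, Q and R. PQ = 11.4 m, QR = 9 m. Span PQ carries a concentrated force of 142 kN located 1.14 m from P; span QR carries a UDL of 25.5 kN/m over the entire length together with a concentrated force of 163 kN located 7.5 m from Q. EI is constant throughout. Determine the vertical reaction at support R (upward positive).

R_R = 227.1 kN

Release continuity at Q by inserting a hinge; the redundant is the internal moment M_Q. The primary structure is two simply-supported spans PQ and QR.
Discontinuity in slope at Q on the released structure — sum the simple-span end rotations:
  span PQ: point load 142 at a = 1.14: Pab(L + a)/(6LEI) = 304.5/EI
  span QR: UDL 25.5: wL³/(24EI) = 774.6/EI
  span QR: point load 163 at a = 7.5: Pab(L + b)/(6LEI) = 356.6/EI
  relative rotation θ_0 = (304.5 + 1131)/EI = 1436/EI
A unit hogging moment at Q produces rotation L₁/(3EI) + L₂/(3EI) = 6.8/EI.
Compatibility: M_Q·(L₁+L₂)/(3EI) = θ_0, giving M_Q = 211.1 kN·m (hogging).
Span QR, ΣM about R: R_Q^{QR}·9 = 1277 + 211.1, so R_Q^{QR} = 165.4 kN and R_R = 392.5 − 165.4 = 227.1 kN.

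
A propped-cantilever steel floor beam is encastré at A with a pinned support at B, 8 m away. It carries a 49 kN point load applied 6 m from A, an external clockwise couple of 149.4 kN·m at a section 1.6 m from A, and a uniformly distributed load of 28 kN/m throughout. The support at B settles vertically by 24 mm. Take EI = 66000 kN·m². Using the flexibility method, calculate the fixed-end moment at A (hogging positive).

Release the roller at B. Primary structure: cantilever fixed at A.
Free-end deflection of the primary structure under the applied loading (downward +):
  point load 49 at a = 6: Pa²(3L − a)/(6EI) = 5292/EI
  clockwise couple 149.4 at a = 1.6: M₀a(2L − a)/(2EI) = 1721/EI
  UDL 28: wL⁴/(8EI) = 14336/EI
  δ_0 = 21349/EI
Tip deflection under a unit load at B: L³/(3EI) = 170.7/EI.
With EI = 66000 kN·m²: δ_0 = 0.32347 m and δ_{BB} = 0.002586 m/kN.
Compatibility — the beam at B must follow the support down by 0.024 m: δ_0 − R_B·δ_{BB} = 0.024, so R_B = (0.32347 − 0.024)/0.002586 = 115.8 kN.
Moment equilibrium about A: M_A = Σ(load moments about A) − R_B·L = 1339 − 115.8×8 = 412.9 kN·m.

M_A = 412.9 kN·m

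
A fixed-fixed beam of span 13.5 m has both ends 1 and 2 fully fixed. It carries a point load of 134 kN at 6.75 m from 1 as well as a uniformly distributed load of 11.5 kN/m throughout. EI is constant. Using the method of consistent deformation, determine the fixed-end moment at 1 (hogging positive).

Release both end moments; the primary structure is a simply-supported span 12 with redundants M_1 and M_2.
End rotations of the released simple span under the applied load (×1/EI):
  at 1: point load 134 at a = 6.75: Pab(L + b)/(6LEI) = 1526/EI
  at 2: point load 134 at a = 6.75: Pab(L + a)/(6LEI) = 1526/EI
  at 1: UDL 11.5: wL³/(24EI) = 1179/EI
  at 2: UDL 11.5: wL³/(24EI) = 1179/EI
  θ_10 = 2705/EI,  θ_20 = 2705/EI
Flexibility coefficients: a unit moment at one end gives L/(3EI) there and L/(6EI) at the far end, so f₁₁ = f₂₂ = 4.5/EI and f₁₂ = f₂₁ = 2.25/EI.
Compatibility — zero rotation at each built-in end:
  4.5 M_1 + 2.25 M_2 = 2705
  2.25 M_1 + 4.5 M_2 = 2705
Solving the pair gives M_1 = 400.8 kN·m and M_2 = 400.8 kN·m (hogging).

M_1 = 400.8 kN·m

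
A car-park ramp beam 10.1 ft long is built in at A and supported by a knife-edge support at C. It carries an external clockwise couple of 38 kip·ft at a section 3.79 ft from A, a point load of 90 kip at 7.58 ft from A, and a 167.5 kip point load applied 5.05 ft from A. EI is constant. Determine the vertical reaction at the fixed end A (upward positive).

Take the reaction at C as the redundant and release it; the primary structure is a cantilever fixed at A.
Free-end deflection of the primary structure under the applied loading (downward +):
  clockwise couple 38 at a = 3.79: M₀a(2L − a)/(2EI) = 1182/EI
  point load 90 at a = 7.58: Pa²(3L − a)/(6EI) = 19581/EI
  point load 167.5 at a = 5.05: Pa²(3L − a)/(6EI) = 17977/EI
  δ_0 = 38739/EI
Tip deflection under a unit load at C: L³/(3EI) = 343.4/EI.
The prop prevents deflection at C: R_C = δ_0/δ_{CC} = 38739/343.4 = 112.8 kip.
Vertical equilibrium: R_A = ΣP − R_C = 257.5 − 112.8 = 144.7 kip.

R_A = 144.7 kip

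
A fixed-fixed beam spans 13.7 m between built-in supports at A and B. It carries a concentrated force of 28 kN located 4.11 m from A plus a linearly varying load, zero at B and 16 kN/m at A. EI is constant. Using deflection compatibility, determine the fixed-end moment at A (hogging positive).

Take the two fixed-end moments M_A, M_B as redundants; the released structure is the simple span AB.
Simple-span end rotations at A and B under the given loads:
  at A: point load 28 at a = 4.11: Pab(L + b)/(6LEI) = 312.7/EI
  at B: point load 28 at a = 4.11: Pab(L + a)/(6LEI) = 239.1/EI
  at A: triangular load, peak 16: w₀L³/(45EI) = 914.3/EI
  at B: triangular load, peak 16: 7w₀L³/(360EI) = 800/EI
  θ_A0 = 1227/EI,  θ_B0 = 1039/EI
Flexibility coefficients: a unit moment at one end gives L/(3EI) there and L/(6EI) at the far end, so f₁₁ = f₂₂ = 4.567/EI and f₁₂ = f₂₁ = 2.283/EI.
Compatibility — zero rotation at each built-in end:
  4.567 M_A + 2.283 M_B = 1227
  2.283 M_A + 4.567 M_B = 1039
Solving the pair gives M_A = 206.5 kN·m and M_B = 124.3 kN·m (hogging).

M_A = 206.5 kN·m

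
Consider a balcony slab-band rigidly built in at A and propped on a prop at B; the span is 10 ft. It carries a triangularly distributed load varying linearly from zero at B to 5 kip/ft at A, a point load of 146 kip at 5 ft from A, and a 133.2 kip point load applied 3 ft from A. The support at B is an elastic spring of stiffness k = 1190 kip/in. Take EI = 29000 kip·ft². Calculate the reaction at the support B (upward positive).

R_B = 66.4 kip

Release the roller at B. Primary structure: cantilever fixed at A.
Downward deflection at the released point B due to the loads:
  triangular load, peak 5 at the fixed end: w₀L⁴/(30EI) = 1667/EI
  point load 146 at a = 5: Pa²(3L − a)/(6EI) = 15208/EI
  point load 133.2 at a = 3: Pa²(3L − a)/(6EI) = 5395/EI
  δ_0 = 22270/EI
Tip deflection under a unit load at B: L³/(3EI) = 333.3/EI.
With EI = 29000 kip·ft²: δ_0 = 0.76792 ft and δ_{BB} = 0.011494 ft/kip.
Compatibility — the spring shortens by R_B/k under the reaction it provides: δ_0 − R_B·δ_{BB} = R_B/k. With 1/k = 1/(1190×12) ft/kip = 0.00007 ft/kip, R_B = δ_0 / (δ_{BB} + 1/k) = 0.76792 / (0.011494 + 0.00007) = 66.4 kip.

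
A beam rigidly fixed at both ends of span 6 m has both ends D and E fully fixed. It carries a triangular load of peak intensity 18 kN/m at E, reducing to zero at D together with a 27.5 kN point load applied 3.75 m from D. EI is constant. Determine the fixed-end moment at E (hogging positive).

Take the two fixed-end moments M_D, M_E as redundants; the released structure is the simple span DE.
End rotations of the released simple span under the applied load (×1/EI):
  at D: triangular load, peak 18: 7w₀L³/(360EI) = 75.6/EI
  at E: triangular load, peak 18: w₀L³/(45EI) = 86.4/EI
  at D: point load 27.5 at a = 3.75: Pab(L + b)/(6LEI) = 53.17/EI
  at E: point load 27.5 at a = 3.75: Pab(L + a)/(6LEI) = 62.84/EI
  θ_D0 = 128.8/EI,  θ_E0 = 149.2/EI
Flexibility coefficients: a unit moment at one end gives L/(3EI) there and L/(6EI) at the far end, so f₁₁ = f₂₂ = 2/EI and f₁₂ = f₂₁ = 1/EI.
Compatibility — zero rotation at each built-in end:
  2 M_D + 1 M_E = 128.8
  1 M_D + 2 M_E = 149.2
Solving the pair gives M_D = 36.1 kN·m and M_E = 56.57 kN·m (hogging).

M_E = 56.57 kN·m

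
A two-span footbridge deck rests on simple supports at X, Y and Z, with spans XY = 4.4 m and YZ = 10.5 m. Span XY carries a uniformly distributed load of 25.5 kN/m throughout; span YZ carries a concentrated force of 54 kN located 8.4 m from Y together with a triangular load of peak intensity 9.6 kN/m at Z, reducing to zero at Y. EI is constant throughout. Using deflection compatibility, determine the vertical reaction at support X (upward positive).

Insert a hinge at Y; M_Y is the redundant, and each span becomes simply supported.
Rotations at Y on the released spans (each span's end-slope, ×1/EI):
  span XY: UDL 25.5: wL³/(24EI) = 90.51/EI
  span YZ: point load 54 at a = 8.4: Pab(L + b)/(6LEI) = 190.5/EI
  span YZ: triangular load, peak 9.6: 7w₀L³/(360EI) = 216.1/EI
  relative rotation θ_0 = (90.51 + 406.6)/EI = 497.1/EI
A unit hogging moment at Y produces rotation L₁/(3EI) + L₂/(3EI) = 4.967/EI.
Compatibility: M_Y·(L₁+L₂)/(3EI) = θ_0, giving M_Y = 100.1 kN·m (hogging).
Span XY, ΣM about X with M_Y applied at Y: R_Y^{XY}·4.4 = 246.8 + 100.1, so R_Y^{XY} = 78.85 kN and R_X = 112.2 − 78.85 = 33.35 kN.

R_X = 33.35 kN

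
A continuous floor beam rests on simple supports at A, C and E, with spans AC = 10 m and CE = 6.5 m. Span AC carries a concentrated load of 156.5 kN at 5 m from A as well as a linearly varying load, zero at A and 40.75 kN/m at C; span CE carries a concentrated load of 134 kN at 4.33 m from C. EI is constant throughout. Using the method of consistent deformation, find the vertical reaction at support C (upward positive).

Take M_C as the redundant. Released structure: two simple spans AC and CE with a hinge at C.
Rotations at C on the released spans (each span's end-slope, ×1/EI):
  span AC: point load 156.5 at a = 5: Pab(L + a)/(6LEI) = 978.1/EI
  span AC: triangular load, peak 40.75: w₀L³/(45EI) = 905.6/EI
  span CE: point load 134 at a = 4.33: Pab(L + b)/(6LEI) = 279.9/EI
  relative rotation θ_0 = (1884 + 279.9)/EI = 2164/EI
A unit hogging moment at C produces rotation L₁/(3EI) + L₂/(3EI) = 5.5/EI.
Compatibility: M_C·(L₁+L₂)/(3EI) = θ_0, giving M_C = 393.4 kN·m (hogging).
Span AC, ΣM about A with M_C applied at C: R_C^{AC}·10 = 2141 + 393.4, so R_C^{AC} = 253.4 kN and R_A = 360.2 − 253.4 = 106.8 kN.
Span CE, ΣM about E: R_C^{CE}·6.5 = 290.8 + 393.4, so R_C^{CE} = 105.3 kN and R_E = 134 − 105.3 = 28.74 kN.
R_C = 253.4 + 105.3 = 358.7 kN.

R_C = 358.7 kN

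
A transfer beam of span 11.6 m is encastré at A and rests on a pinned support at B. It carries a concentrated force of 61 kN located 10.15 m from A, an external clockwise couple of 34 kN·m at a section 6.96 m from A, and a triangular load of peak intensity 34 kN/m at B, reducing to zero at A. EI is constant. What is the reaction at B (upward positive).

Take the reaction at B as the redundant and release it; the primary structure is a cantilever fixed at A.
Downward deflection at the released point B due to the loads:
  point load 61 at a = 10.15: Pa²(3L − a)/(6EI) = 25818/EI
  clockwise couple 34 at a = 6.96: M₀a(2L − a)/(2EI) = 1922/EI
  triangular load, peak 34 at the free end: 11w₀L⁴/(120EI) = 56432/EI
  δ_0 = 84171/EI
Tip deflection under a unit load at B: L³/(3EI) = 520.3/EI.
The prop prevents deflection at B: R_B = δ_0/δ_{BB} = 84171/520.3 = 161.8 kN.

R_B = 161.8 kN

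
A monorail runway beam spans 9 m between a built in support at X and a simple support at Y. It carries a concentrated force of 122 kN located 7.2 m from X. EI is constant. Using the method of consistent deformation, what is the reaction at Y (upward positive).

R_Y = 85.89 kN

Take the reaction at Y as the redundant and release it; the primary structure is a cantilever fixed at X.
Downward deflection at the released point Y due to the loads:
  point load 122 at a = 7.2: Pa²(3L − a)/(6EI) = 20871/EI
Flexibility coefficient — unit upward force at Y: δ_{YY} = L³/(3EI) = 243/EI.
The prop prevents deflection at Y: R_Y = δ_0/δ_{YY} = 20871/243 = 85.89 kN.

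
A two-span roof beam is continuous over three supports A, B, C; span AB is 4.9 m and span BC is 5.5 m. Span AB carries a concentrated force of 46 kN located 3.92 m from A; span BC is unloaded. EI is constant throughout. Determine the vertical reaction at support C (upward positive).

Take M_B as the redundant. Released structure: two simple spans AB and BC with a hinge at B.
Rotations at B on the released spans (each span's end-slope, ×1/EI):
  span AB: point load 46 at a = 3.92: Pab(L + a)/(6LEI) = 53.01/EI
  relative rotation θ_0 = (53.01 + 0)/EI = 53.01/EI
A unit hogging moment at B produces rotation L₁/(3EI) + L₂/(3EI) = 3.467/EI.
Compatibility: M_B·(L₁+L₂)/(3EI) = θ_0, giving M_B = 15.29 kN·m (hogging).
Span BC, ΣM about C: R_B^{BC}·5.5 = 0 + 15.29, so R_B^{BC} = 2.78 kN and R_C = 0 − 2.78 = -2.78 kN.

R_C = -2.78 kN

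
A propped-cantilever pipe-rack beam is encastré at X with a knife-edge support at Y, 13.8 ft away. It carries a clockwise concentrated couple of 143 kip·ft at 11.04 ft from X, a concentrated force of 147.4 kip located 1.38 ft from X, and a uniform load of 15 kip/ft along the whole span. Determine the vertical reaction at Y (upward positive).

R_Y = 94.68 kip

Choose R_Y as the redundant. The primary structure is the cantilever fixed at X.
Primary-structure tip deflection at Y by superposition:
  clockwise couple 143 at a = 11.04: M₀a(2L − a)/(2EI) = 13072/EI
  point load 147.4 at a = 1.38: Pa²(3L − a)/(6EI) = 1872/EI
  UDL 15: wL⁴/(8EI) = 68001/EI
  δ_0 = 82945/EI
Flexibility coefficient — unit upward force at Y: δ_{YY} = L³/(3EI) = 876/EI.
The prop prevents deflection at Y: R_Y = δ_0/δ_{YY} = 82945/876 = 94.68 kip.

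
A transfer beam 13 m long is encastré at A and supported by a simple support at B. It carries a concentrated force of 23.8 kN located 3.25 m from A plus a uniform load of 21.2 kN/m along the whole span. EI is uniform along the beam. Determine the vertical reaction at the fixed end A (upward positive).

Take the reaction at B as the redundant and release it; the primary structure is a cantilever fixed at A.
Primary-structure tip deflection at B by superposition:
  point load 23.8 at a = 3.25: Pa²(3L − a)/(6EI) = 1498/EI
  UDL 21.2: wL⁴/(8EI) = 75687/EI
  δ_0 = 77185/EI
Tip deflection under a unit load at B: L³/(3EI) = 732.3/EI.
Compatibility at B: δ_0 − R_B·δ_{BB} = 0, so R_B = 77185/732.3 = 105.4 kN.
Vertical equilibrium: R_A = ΣP − R_B = 299.4 − 105.4 = 194 kN.

R_A = 194 kN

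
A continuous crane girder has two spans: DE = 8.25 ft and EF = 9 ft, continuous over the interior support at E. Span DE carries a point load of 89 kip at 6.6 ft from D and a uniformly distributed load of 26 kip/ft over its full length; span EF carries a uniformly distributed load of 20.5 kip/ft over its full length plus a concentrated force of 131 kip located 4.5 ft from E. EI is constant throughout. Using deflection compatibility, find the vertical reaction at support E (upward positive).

R_E = 424.5 kip

Insert a hinge at E; M_E is the redundant, and each span becomes simply supported.
Discontinuity in slope at E on the released structure — sum the simple-span end rotations:
  span DE: point load 89 at a = 6.6: Pab(L + a)/(6LEI) = 290.8/EI
  span DE: UDL 26: wL³/(24EI) = 608.3/EI
  span EF: UDL 20.5: wL³/(24EI) = 622.7/EI
  span EF: point load 131 at a = 4.5: Pab(L + b)/(6LEI) = 663.2/EI
  relative rotation θ_0 = (899.1 + 1286)/EI = 2185/EI
A unit hogging moment at E produces rotation L₁/(3EI) + L₂/(3EI) = 5.75/EI.
Compatibility: M_E·(L₁+L₂)/(3EI) = θ_0, giving M_E = 380 kip·ft (hogging).
Span DE, ΣM about D with M_E applied at E: R_E^{DE}·8.25 = 1472 + 380, so R_E^{DE} = 224.5 kip and R_D = 303.5 − 224.5 = 78.99 kip.
Span EF, ΣM about F: R_E^{EF}·9 = 1420 + 380, so R_E^{EF} = 200 kip and R_F = 315.5 − 200 = 115.5 kip.
R_E = 224.5 + 200 = 424.5 kip.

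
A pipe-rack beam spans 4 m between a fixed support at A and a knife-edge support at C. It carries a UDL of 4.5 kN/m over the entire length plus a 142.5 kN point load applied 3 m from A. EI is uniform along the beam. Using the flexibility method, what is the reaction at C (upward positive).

R_C = 96.93 kN

Remove the prop at C; the released (primary) structure is a cantilever built in at A.
Free-end deflection of the primary structure under the applied loading (downward +):
  UDL 4.5: wL⁴/(8EI) = 144/EI
  point load 142.5 at a = 3: Pa²(3L − a)/(6EI) = 1924/EI
  δ_0 = 2068/EI
Tip deflection under a unit load at C: L³/(3EI) = 21.33/EI.
The prop prevents deflection at C: R_C = δ_0/δ_{CC} = 2068/21.33 = 96.93 kN.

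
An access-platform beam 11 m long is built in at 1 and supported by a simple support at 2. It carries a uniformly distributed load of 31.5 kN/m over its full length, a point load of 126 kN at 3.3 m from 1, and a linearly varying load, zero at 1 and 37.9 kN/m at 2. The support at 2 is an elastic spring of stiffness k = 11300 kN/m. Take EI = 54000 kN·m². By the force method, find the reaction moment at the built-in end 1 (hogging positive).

Release the roller at 2. Primary structure: cantilever fixed at 1.
Downward deflection at the released point 2 due to the loads:
  UDL 31.5: wL⁴/(8EI) = 57649/EI
  point load 126 at a = 3.3: Pa²(3L − a)/(6EI) = 6792/EI
  triangular load, peak 37.9 at the free end: 11w₀L⁴/(120EI) = 50865/EI
  δ_0 = 115306/EI
Flexibility coefficient — unit upward force at 2: δ_{22} = L³/(3EI) = 443.7/EI.
With EI = 54000 kN·m²: δ_0 = 2.1353 m and δ_{22} = 0.008216 m/kN.
Compatibility — the spring shortens by R_2/k under the reaction it provides: δ_0 − R_2·δ_{22} = R_2/k. With 1/k = 0.000088 m/kN, R_2 = δ_0 / (δ_{22} + 1/k) = 2.1353 / (0.008216 + 0.000088) = 257.1 kN.
Moment equilibrium about 1: M_1 = Σ(load moments about 1) − R_2·L = 3850 − 257.1×11 = 1022 kN·m.

M_1 = 1022 kN·m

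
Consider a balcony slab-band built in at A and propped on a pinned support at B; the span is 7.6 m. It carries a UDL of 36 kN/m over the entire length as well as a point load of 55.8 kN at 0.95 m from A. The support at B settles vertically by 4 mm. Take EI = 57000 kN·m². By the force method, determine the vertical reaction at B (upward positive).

R_B = 102.3 kN

Release the roller at B. Primary structure: cantilever fixed at A.
Primary-structure tip deflection at B by superposition:
  UDL 36: wL⁴/(8EI) = 15013/EI
  point load 55.8 at a = 0.95: Pa²(3L − a)/(6EI) = 183.4/EI
  δ_0 = 15196/EI
Flexibility coefficient — unit upward force at B: δ_{BB} = L³/(3EI) = 146.3/EI.
With EI = 57000 kN·m²: δ_0 = 0.2666 m and δ_{BB} = 0.002567 m/kN.
Compatibility — the beam at B must follow the support down by 0.004 m: δ_0 − R_B·δ_{BB} = 0.004, so R_B = (0.2666 − 0.004)/0.002567 = 102.3 kN.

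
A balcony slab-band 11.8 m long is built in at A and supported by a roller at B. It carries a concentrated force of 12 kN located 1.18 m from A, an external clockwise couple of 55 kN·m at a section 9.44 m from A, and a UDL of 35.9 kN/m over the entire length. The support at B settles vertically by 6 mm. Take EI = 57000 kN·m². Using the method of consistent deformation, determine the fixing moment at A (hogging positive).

Choose R_B as the redundant. The primary structure is the cantilever fixed at A.
Downward deflection at the released point B due to the loads:
  point load 12 at a = 1.18: Pa²(3L − a)/(6EI) = 95.3/EI
  clockwise couple 55 at a = 9.44: M₀a(2L − a)/(2EI) = 3676/EI
  UDL 35.9: wL⁴/(8EI) = 87003/EI
  δ_0 = 90774/EI
Flexibility coefficient — unit upward force at B: δ_{BB} = L³/(3EI) = 547.7/EI.
With EI = 57000 kN·m²: δ_0 = 1.5925 m and δ_{BB} = 0.009608 m/kN.
Compatibility — the beam at B must follow the support down by 0.006 m: δ_0 − R_B·δ_{BB} = 0.006, so R_B = (1.5925 − 0.006)/0.009608 = 165.1 kN.
Moment equilibrium about A: M_A = Σ(load moments about A) − R_B·L = 2569 − 165.1×11.8 = 620.1 kN·m.

M_A = 620.1 kN·m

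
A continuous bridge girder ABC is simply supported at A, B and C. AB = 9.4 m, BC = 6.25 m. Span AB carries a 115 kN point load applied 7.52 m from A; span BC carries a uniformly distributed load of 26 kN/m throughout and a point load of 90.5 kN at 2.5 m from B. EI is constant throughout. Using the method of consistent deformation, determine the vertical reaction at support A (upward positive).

R_A = 3.046 kN

Take M_B as the redundant. Released structure: two simple spans AB and BC with a hinge at B.
End slopes at the hinge B, treating each span as simply supported:
  span AB: point load 115 at a = 7.52: Pab(L + a)/(6LEI) = 487.7/EI
  span BC: UDL 26: wL³/(24EI) = 264.5/EI
  span BC: point load 90.5 at a = 2.5: Pab(L + b)/(6LEI) = 226.2/EI
  relative rotation θ_0 = (487.7 + 490.7)/EI = 978.5/EI
A unit hogging moment at B produces rotation L₁/(3EI) + L₂/(3EI) = 5.217/EI.
Compatibility: M_B·(L₁+L₂)/(3EI) = θ_0, giving M_B = 187.6 kN·m (hogging).
Span AB, ΣM about A with M_B applied at B: R_B^{AB}·9.4 = 864.8 + 187.6, so R_B^{AB} = 112 kN and R_A = 115 − 112 = 3.046 kN.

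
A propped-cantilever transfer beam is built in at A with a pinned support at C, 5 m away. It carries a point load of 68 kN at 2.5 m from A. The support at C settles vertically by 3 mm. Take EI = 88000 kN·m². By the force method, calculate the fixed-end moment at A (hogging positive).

Take the reaction at C as the redundant and release it; the primary structure is a cantilever fixed at A.
Downward deflection at the released point C due to the loads:
  point load 68 at a = 2.5: Pa²(3L − a)/(6EI) = 885.4/EI
Tip deflection under a unit load at C: L³/(3EI) = 41.67/EI.
With EI = 88000 kN·m²: δ_0 = 0.010062 m and δ_{CC} = 0.000473 m/kN.
Compatibility — the beam at C must follow the support down by 0.003 m: δ_0 − R_C·δ_{CC} = 0.003, so R_C = (0.010062 − 0.003)/0.000473 = 14.91 kN.
Moment equilibrium about A: M_A = Σ(load moments about A) − R_C·L = 170 − 14.91×5 = 95.43 kN·m.

M_A = 95.43 kN·m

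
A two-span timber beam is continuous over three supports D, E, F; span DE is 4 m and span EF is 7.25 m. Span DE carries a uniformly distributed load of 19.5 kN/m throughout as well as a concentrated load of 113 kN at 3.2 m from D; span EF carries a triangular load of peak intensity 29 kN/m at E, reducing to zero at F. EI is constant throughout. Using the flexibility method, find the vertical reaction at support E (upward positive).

Insert a hinge at E; M_E is the redundant, and each span becomes simply supported.
End slopes at the hinge E, treating each span as simply supported:
  span DE: UDL 19.5: wL³/(24EI) = 52/EI
  span DE: point load 113 at a = 3.2: Pab(L + a)/(6LEI) = 86.78/EI
  span EF: triangular load, peak 29: w₀L³/(45EI) = 245.6/EI
  relative rotation θ_0 = (138.8 + 245.6)/EI = 384.4/EI
A unit hogging moment at E produces rotation L₁/(3EI) + L₂/(3EI) = 3.75/EI.
Slope continuity at E: θ_0 = M_E·3.75/EI, so M_E = 384.4/3.75 = 102.5 kN·m (hogging).
Span DE, ΣM about D with M_E applied at E: R_E^{DE}·4 = 517.6 + 102.5, so R_E^{DE} = 155 kN and R_D = 191 − 155 = 35.98 kN.
Span EF, ΣM about F: R_E^{EF}·7.25 = 508.1 + 102.5, so R_E^{EF} = 84.22 kN and R_F = 105.1 − 84.22 = 20.9 kN.
R_E = 155 + 84.22 = 239.2 kN.

R_E = 239.2 kN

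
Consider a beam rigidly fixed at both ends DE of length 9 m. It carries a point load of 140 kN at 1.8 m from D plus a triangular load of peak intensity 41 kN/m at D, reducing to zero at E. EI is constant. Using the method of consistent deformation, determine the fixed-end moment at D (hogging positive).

M_D = 327.3 kN·m

Take the two fixed-end moments M_D, M_E as redundants; the released structure is the simple span DE.
End rotations of the released simple span under the applied load (×1/EI):
  at D: point load 140 at a = 1.8: Pab(L + b)/(6LEI) = 544.3/EI
  at E: point load 140 at a = 1.8: Pab(L + a)/(6LEI) = 362.9/EI
  at D: triangular load, peak 41: w₀L³/(45EI) = 664.2/EI
  at E: triangular load, peak 41: 7w₀L³/(360EI) = 581.2/EI
  θ_D0 = 1209/EI,  θ_E0 = 944.1/EI
Flexibility coefficients: a unit moment at one end gives L/(3EI) there and L/(6EI) at the far end, so f₁₁ = f₂₂ = 3/EI and f₁₂ = f₂₁ = 1.5/EI.
Compatibility — zero rotation at each built-in end:
  3 M_D + 1.5 M_E = 1209
  1.5 M_D + 3 M_E = 944.1
Solving the pair gives M_D = 327.3 kN·m and M_E = 151 kN·m (hogging).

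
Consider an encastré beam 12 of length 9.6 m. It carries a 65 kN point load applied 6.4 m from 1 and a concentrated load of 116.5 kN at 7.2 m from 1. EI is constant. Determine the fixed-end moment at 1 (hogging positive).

M_1 = 98.65 kN·m

Take the two fixed-end moments M_1, M_2 as redundants; the released structure is the simple span 12.
On the primary (simply-supported) span, the end slopes from the loading are:
  at 1: point load 65 at a = 6.4: Pab(L + b)/(6LEI) = 295.8/EI
  at 2: point load 65 at a = 6.4: Pab(L + a)/(6LEI) = 369.8/EI
  at 1: point load 116.5 at a = 7.2: Pab(L + b)/(6LEI) = 419.4/EI
  at 2: point load 116.5 at a = 7.2: Pab(L + a)/(6LEI) = 587.2/EI
  θ_10 = 715.2/EI,  θ_20 = 956.9/EI
Flexibility coefficients: a unit moment at one end gives L/(3EI) there and L/(6EI) at the far end, so f₁₁ = f₂₂ = 3.2/EI and f₁₂ = f₂₁ = 1.6/EI.
Compatibility — zero rotation at each built-in end:
  3.2 M_1 + 1.6 M_2 = 715.2
  1.6 M_1 + 3.2 M_2 = 956.9
Solving the pair gives M_1 = 98.65 kN·m and M_2 = 249.7 kN·m (hogging).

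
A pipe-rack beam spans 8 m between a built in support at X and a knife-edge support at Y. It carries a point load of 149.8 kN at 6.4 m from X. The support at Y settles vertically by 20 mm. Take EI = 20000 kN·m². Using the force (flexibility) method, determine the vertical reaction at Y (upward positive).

Choose R_Y as the redundant. The primary structure is the cantilever fixed at X.
Downward deflection at the released point Y due to the loads:
  point load 149.8 at a = 6.4: Pa²(3L − a)/(6EI) = 17998/EI
Flexibility coefficient — unit upward force at Y: δ_{YY} = L³/(3EI) = 170.7/EI.
With EI = 20000 kN·m²: δ_0 = 0.89992 m and δ_{YY} = 0.008533 m/kN.
Compatibility — the beam at Y must follow the support down by 0.02 m: δ_0 − R_Y·δ_{YY} = 0.02, so R_Y = (0.89992 − 0.02)/0.008533 = 103.1 kN.

R_Y = 103.1 kN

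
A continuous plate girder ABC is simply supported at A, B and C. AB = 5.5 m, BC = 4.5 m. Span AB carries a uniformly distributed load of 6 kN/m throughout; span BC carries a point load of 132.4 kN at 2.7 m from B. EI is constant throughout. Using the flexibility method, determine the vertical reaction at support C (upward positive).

Insert a hinge at B; M_B is the redundant, and each span becomes simply supported.
Discontinuity in slope at B on the released structure — sum the simple-span end rotations:
  span AB: UDL 6: wL³/(24EI) = 41.59/EI
  span BC: point load 132.4 at a = 2.7: Pab(L + b)/(6LEI) = 150.1/EI
  relative rotation θ_0 = (41.59 + 150.1)/EI = 191.7/EI
A unit hogging moment at B produces rotation L₁/(3EI) + L₂/(3EI) = 3.333/EI.
Compatibility: M_B·(L₁+L₂)/(3EI) = θ_0, giving M_B = 57.52 kN·m (hogging).
Span BC, ΣM about C: R_B^{BC}·4.5 = 238.3 + 57.52, so R_B^{BC} = 65.74 kN and R_C = 132.4 − 65.74 = 66.66 kN.

R_C = 66.66 kN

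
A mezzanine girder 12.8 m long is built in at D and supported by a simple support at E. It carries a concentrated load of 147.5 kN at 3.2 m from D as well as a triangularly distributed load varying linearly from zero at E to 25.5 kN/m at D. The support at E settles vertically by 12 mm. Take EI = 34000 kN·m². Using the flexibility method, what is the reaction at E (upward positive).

R_E = 44.73 kN

Release the roller at E. Primary structure: cantilever fixed at D.
Primary-structure tip deflection at E by superposition:
  point load 147.5 at a = 3.2: Pa²(3L − a)/(6EI) = 8861/EI
  triangular load, peak 25.5 at the fixed end: w₀L⁴/(30EI) = 22817/EI
  δ_0 = 31678/EI
Flexibility coefficient — unit upward force at E: δ_{EE} = L³/(3EI) = 699.1/EI.
With EI = 34000 kN·m²: δ_0 = 0.93171 m and δ_{EE} = 0.02056 m/kN.
Compatibility — the beam at E must follow the support down by 0.012 m: δ_0 − R_E·δ_{EE} = 0.012, so R_E = (0.93171 − 0.012)/0.02056 = 44.73 kN.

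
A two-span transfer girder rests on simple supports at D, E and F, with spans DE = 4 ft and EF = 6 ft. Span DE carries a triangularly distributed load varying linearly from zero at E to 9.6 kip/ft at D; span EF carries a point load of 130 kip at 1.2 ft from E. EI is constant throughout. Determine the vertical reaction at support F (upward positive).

Insert a hinge at E; M_E is the redundant, and each span becomes simply supported.
Discontinuity in slope at E on the released structure — sum the simple-span end rotations:
  span DE: triangular load, peak 9.6: 7w₀L³/(360EI) = 11.95/EI
  span EF: point load 130 at a = 1.2: Pab(L + b)/(6LEI) = 224.6/EI
  relative rotation θ_0 = (11.95 + 224.6)/EI = 236.6/EI
A unit hogging moment at E produces rotation L₁/(3EI) + L₂/(3EI) = 3.333/EI.
Compatibility: M_E·(L₁+L₂)/(3EI) = θ_0, giving M_E = 70.98 kip·ft (hogging).
Span EF, ΣM about F: R_E^{EF}·6 = 624 + 70.98, so R_E^{EF} = 115.8 kip and R_F = 130 − 115.8 = 14.17 kip.

R_F = 14.17 kip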